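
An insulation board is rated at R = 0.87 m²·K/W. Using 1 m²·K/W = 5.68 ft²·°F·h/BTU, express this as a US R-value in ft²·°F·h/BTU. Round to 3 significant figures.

R_US = 0.87 × 5.68 = 4.942

4.94 ft²·°F·h/BTU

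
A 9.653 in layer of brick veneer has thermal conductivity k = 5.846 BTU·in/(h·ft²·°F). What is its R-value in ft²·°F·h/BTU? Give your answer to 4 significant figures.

1.651 ft²·°F·h/BTU

R = L/k = 9.653/5.846 = 1.6512 ft²·°F·h/BTU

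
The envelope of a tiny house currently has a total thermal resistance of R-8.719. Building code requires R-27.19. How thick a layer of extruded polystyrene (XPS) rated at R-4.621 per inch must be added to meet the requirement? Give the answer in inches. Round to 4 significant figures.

3.997 in

ΔR = 27.19 − 8.719 = 18.471 ft²·°F·h/BTU
L = ΔR / (R/in) = 18.471/4.621 = 3.9972 in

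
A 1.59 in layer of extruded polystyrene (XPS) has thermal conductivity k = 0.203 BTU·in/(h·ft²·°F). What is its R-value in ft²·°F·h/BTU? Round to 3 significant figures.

R = L/k = 1.59/0.203 = 7.833 ft²·°F·h/BTU

7.83 ft²·°F·h/BTU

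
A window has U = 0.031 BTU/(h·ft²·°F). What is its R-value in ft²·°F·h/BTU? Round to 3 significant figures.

32.3 ft²·°F·h/BTU

R = 1/U = 1/0.031 = 32.26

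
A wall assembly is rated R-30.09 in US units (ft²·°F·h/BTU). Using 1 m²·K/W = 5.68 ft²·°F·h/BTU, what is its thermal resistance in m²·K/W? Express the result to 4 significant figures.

5.298 m²·K/W

R_SI = 30.09/5.68 = 5.2975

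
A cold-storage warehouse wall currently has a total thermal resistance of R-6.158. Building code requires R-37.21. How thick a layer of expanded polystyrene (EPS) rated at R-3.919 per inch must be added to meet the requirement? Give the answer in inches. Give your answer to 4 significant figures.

ΔR = 37.21 − 6.158 = 31.052 ft²·°F·h/BTU
L = ΔR / (R/in) = 31.052/3.919 = 7.9234 in

7.923 in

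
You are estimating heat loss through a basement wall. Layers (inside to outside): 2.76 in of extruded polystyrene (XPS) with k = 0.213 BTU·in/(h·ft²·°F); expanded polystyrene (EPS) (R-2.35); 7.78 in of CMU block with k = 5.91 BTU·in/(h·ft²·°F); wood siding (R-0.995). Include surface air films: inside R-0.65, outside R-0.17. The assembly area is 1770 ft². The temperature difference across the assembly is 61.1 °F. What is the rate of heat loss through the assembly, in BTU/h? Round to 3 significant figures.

5870 BTU/h

2.76/0.213 = 12.96
7.78/5.91 = 1.316
R_total = 0.65 + 12.96 + 2.35 + 1.316 + 0.995 + 0.17 = 18.44 ft²·°F·h/BTU
Q = A·ΔT/R = 1770 × 61.1 / 18.44 = 5865 BTU/h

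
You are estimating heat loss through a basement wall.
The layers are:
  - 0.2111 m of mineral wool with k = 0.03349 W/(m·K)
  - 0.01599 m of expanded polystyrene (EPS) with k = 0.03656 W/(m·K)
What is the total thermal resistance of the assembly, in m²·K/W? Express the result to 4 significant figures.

0.2111/0.03349 = 6.3034
0.01599/0.03656 = 0.43736
R_total = 6.3034 + 0.43736 = 6.7407 m²·K/W

6.741 m²·K/W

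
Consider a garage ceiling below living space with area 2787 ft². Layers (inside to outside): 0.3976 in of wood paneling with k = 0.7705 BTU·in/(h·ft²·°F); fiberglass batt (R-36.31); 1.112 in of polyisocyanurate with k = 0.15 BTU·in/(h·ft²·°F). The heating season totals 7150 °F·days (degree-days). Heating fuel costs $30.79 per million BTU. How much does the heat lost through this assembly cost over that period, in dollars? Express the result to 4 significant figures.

0.3976/0.7705 = 0.51603
1.112/0.15 = 7.4133
R_total = 0.51603 + 36.31 + 7.4133 = 44.239 ft²·°F·h/BTU
E = A × HDD × 24 / R = 2787 × 7150 × 24 / 44.239 = 10810000 BTU
Cost = 10810000/10⁶ × 30.79 = $332.86

332.9 dollars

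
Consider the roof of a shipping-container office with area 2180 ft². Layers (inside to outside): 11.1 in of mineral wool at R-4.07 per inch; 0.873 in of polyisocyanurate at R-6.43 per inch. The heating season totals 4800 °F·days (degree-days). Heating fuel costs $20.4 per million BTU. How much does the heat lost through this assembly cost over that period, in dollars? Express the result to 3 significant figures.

11.1 × 4.07 = 45.18
0.873 × 6.43 = 5.613
R_total = 45.18 + 5.613 = 50.79 ft²·°F·h/BTU
E = A × HDD × 24 / R = 2180 × 4800 × 24 / 50.79 = 4945000 BTU
Cost = 4945000/10⁶ × 20.4 = $100.9

101 dollars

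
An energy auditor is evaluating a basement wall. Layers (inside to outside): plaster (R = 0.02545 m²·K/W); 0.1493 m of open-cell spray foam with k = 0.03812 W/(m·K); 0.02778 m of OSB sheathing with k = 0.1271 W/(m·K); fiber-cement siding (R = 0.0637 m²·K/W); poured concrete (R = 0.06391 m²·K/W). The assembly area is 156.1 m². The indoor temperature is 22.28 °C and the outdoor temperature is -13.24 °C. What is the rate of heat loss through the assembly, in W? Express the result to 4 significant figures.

1293 W

0.1493/0.03812 = 3.9166
0.02778/0.1271 = 0.21857
R_total = 0.02545 + 3.9166 + 0.21857 + 0.0637 + 0.06391 = 4.2882 m²·K/W
Q = A·ΔT/R = 156.1 × (22.28 − (-13.24)) / 4.2882 = 1293 W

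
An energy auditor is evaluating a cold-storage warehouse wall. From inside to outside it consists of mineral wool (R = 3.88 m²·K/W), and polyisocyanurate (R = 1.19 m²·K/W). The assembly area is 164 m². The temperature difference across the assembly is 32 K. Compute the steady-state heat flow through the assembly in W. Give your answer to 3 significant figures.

1040 W

R_total = 3.88 + 1.19 = 5.07 m²·K/W
Q = A·ΔT/R = 164 × 32 / 5.07 = 1035 W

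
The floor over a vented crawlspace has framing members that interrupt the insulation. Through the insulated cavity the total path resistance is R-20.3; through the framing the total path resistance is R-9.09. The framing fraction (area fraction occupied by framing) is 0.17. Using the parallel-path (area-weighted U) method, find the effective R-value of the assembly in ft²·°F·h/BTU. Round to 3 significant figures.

U_eff = 0.83/20.3 + 0.17/9.09 = 0.04089 + 0.0187 = 0.05959
R_eff = 1/U_eff = 16.78 ft²·°F·h/BTU

16.8 ft²·°F·h/BTU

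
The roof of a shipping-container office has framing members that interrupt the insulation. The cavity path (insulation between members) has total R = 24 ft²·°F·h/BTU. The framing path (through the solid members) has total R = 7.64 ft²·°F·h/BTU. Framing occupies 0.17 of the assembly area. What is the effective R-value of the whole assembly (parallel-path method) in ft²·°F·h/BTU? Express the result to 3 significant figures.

U_eff = 0.83/24 + 0.17/7.64 = 0.03458 + 0.02225 = 0.05683
R_eff = 1/U_eff = 17.59 ft²·°F·h/BTU

17.6 ft²·°F·h/BTU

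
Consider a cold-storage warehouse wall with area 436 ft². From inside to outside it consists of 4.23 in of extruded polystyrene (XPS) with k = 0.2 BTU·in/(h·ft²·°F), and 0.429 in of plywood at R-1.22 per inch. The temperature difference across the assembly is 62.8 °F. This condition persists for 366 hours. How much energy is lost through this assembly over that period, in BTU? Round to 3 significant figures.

462000 BTU

4.23/0.2 = 21.15
0.429 × 1.22 = 0.5234
R_total = 21.15 + 0.5234 = 21.67 ft²·°F·h/BTU
Q = 436 × 62.8 / 21.67 = 1263 BTU/h
E = 1263 × 366 = 462400 BTU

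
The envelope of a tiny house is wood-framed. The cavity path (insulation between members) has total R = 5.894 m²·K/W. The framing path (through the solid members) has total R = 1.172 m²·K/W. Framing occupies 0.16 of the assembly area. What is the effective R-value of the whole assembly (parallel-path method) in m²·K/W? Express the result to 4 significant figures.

U_eff = 0.84/5.894 + 0.16/1.172 = 0.14252 + 0.13652 = 0.27904
R_eff = 1/U_eff = 3.5838 m²·K/W

3.584 m²·K/W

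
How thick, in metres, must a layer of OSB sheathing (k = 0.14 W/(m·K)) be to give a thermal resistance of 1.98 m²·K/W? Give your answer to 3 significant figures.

L = R·k = 1.98 × 0.14 = 0.2772 m

0.277 m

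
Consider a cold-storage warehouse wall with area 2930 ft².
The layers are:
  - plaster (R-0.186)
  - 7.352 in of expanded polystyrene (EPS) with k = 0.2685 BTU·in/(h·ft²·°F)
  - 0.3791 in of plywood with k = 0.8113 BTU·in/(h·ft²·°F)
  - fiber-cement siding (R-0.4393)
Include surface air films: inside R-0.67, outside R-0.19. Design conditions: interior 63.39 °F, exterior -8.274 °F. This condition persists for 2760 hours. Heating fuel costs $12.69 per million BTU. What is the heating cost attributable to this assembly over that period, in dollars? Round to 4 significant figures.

250.7 dollars

7.352/0.2685 = 27.382
0.3791/0.8113 = 0.46727
R_total = 0.67 + 0.186 + 27.382 + 0.46727 + 0.4393 + 0.19 = 29.334 ft²·°F·h/BTU
Q = 2930 × (63.39 − (-8.274)) / 29.334 = 7158 BTU/h
E = 7158 × 2760 = 19756000 BTU
Cost = 19756000/10⁶ × 12.69 = $250.71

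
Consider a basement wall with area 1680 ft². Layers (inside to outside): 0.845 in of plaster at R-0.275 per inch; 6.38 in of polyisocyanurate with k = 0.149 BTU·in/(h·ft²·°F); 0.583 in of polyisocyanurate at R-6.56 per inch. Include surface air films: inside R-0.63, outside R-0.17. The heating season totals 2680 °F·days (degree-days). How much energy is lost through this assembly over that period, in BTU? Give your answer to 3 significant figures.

2270000 BTU

0.845 × 0.275 = 0.2324
6.38/0.149 = 42.82
0.583 × 6.56 = 3.824
R_total = 0.63 + 0.2324 + 42.82 + 3.824 + 0.17 = 47.68 ft²·°F·h/BTU
E = A × HDD × 24 / R = 1680 × 2680 × 24 / 47.68 = 2267000 BTU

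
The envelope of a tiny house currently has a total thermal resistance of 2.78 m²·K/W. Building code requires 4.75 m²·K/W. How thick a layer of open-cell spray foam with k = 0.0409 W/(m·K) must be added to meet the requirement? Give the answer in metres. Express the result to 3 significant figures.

0.0806 m

ΔR = 4.75 − 2.78 = 1.97 m²·K/W
L = ΔR × k = 1.97 × 0.0409 = 0.08057 m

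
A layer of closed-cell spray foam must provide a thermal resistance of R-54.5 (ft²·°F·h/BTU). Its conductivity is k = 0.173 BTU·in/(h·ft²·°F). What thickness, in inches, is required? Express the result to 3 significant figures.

L = R × k = 54.5 × 0.173 = 9.428 in

9.43 in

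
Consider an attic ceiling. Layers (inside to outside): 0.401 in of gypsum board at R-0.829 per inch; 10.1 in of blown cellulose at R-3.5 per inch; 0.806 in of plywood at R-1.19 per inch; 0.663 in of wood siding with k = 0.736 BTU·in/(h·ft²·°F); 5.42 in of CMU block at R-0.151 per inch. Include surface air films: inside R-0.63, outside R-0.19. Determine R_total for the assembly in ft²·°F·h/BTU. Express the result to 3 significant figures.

39.2 ft²·°F·h/BTU

0.401 × 0.829 = 0.3324
10.1 × 3.5 = 35.35
0.806 × 1.19 = 0.9591
0.663/0.736 = 0.9008
5.42 × 0.151 = 0.8184
R_total = 0.63 + 0.3324 + 35.35 + 0.9591 + 0.9008 + 0.8184 + 0.19 = 39.18 ft²·°F·h/BTU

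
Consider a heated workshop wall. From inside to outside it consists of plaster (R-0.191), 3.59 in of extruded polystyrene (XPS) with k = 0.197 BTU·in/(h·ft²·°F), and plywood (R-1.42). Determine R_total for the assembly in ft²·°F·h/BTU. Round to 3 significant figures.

3.59/0.197 = 18.22
R_total = 0.191 + 18.22 + 1.42 = 19.83 ft²·°F·h/BTU

19.8 ft²·°F·h/BTU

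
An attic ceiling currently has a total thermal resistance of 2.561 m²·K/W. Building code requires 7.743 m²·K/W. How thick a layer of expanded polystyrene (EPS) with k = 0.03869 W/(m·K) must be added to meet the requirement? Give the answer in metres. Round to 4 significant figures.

0.2005 m

ΔR = 7.743 − 2.561 = 5.182 m²·K/W
L = ΔR × k = 5.182 × 0.03869 = 0.20049 m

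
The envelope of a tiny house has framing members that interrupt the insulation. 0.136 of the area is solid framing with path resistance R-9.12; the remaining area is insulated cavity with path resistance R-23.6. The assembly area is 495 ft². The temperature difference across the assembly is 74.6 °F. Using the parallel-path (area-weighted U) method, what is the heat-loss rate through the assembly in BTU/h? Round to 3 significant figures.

1900 BTU/h

U_eff = 0.864/23.6 + 0.136/9.12 = 0.03661 + 0.01491 = 0.05152
R_eff = 1/U_eff = 19.41 ft²·°F·h/BTU
Q = 495 × 74.6 / 19.41 = 1903 BTU/h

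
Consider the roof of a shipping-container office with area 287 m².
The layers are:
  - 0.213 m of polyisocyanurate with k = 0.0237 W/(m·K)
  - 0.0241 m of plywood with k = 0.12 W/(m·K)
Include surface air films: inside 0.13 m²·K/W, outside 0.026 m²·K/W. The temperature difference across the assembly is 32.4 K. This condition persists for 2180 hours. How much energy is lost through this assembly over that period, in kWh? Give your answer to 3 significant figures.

0.213/0.0237 = 8.987
0.0241/0.12 = 0.2008
R_total = 0.13 + 8.987 + 0.2008 + 0.026 = 9.344 m²·K/W
Q = 287 × 32.4 / 9.344 = 995.1 W
E = 995.1 W × 2180 h / 1000 = 2169 kWh

2170 kWh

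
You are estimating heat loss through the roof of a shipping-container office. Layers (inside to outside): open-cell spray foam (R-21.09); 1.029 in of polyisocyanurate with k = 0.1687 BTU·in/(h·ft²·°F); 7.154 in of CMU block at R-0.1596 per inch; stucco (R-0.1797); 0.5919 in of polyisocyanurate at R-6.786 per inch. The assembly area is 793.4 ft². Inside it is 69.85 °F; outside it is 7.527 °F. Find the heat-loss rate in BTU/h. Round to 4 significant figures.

1.029/0.1687 = 6.0996
7.154 × 0.1596 = 1.1418
0.5919 × 6.786 = 4.0166
R_total = 21.09 + 6.0996 + 1.1418 + 0.1797 + 4.0166 = 32.528 ft²·°F·h/BTU
Q = A·ΔT/R = 793.4 × (69.85 − 7.527) / 32.528 = 1520.2 BTU/h

1520 BTU/h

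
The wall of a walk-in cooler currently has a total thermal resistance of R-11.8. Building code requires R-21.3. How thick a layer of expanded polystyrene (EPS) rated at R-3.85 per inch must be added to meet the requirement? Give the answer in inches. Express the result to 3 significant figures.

ΔR = 21.3 − 11.8 = 9.5 ft²·°F·h/BTU
L = ΔR / (R/in) = 9.5/3.85 = 2.468 in

2.47 in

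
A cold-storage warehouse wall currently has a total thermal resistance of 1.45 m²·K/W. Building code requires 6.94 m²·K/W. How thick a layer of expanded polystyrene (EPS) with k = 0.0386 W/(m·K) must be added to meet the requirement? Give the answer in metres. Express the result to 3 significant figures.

ΔR = 6.94 − 1.45 = 5.49 m²·K/W
L = ΔR × k = 5.49 × 0.0386 = 0.2119 m

0.212 m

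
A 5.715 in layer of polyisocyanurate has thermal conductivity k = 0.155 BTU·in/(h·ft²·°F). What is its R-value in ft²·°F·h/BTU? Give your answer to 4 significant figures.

R = L/k = 5.715/0.155 = 36.871 ft²·°F·h/BTU

36.87 ft²·°F·h/BTU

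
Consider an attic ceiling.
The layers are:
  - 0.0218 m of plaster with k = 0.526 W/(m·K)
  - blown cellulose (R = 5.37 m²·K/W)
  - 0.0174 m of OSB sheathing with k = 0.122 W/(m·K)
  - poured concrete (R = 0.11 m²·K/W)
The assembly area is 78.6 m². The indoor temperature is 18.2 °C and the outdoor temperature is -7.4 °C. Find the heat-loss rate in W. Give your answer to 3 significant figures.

0.0218/0.526 = 0.04144
0.0174/0.122 = 0.1426
R_total = 0.04144 + 5.37 + 0.1426 + 0.11 = 5.664 m²·K/W
Q = A·ΔT/R = 78.6 × (18.2 − (-7.4)) / 5.664 = 355.2 W

355 W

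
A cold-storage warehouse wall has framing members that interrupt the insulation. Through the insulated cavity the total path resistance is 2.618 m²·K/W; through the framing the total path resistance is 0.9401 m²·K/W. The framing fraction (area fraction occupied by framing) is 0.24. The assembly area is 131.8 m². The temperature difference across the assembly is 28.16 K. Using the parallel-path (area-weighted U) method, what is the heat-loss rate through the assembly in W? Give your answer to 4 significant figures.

2025 W

U_eff = 0.76/2.618 + 0.24/0.9401 = 0.2903 + 0.25529 = 0.54559
R_eff = 1/U_eff = 1.8329 m²·K/W
Q = 131.8 × 28.16 / 1.8329 = 2025 W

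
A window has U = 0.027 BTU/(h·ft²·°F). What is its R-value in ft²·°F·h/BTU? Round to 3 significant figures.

37.0 ft²·°F·h/BTU

R = 1/U = 1/0.027 = 37.04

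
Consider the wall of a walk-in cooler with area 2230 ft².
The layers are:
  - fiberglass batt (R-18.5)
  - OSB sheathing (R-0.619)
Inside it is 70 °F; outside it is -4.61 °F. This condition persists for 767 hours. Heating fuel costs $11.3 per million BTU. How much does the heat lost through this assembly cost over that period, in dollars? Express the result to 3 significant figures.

75.4 dollars

R_total = 18.5 + 0.619 = 19.12 ft²·°F·h/BTU
Q = 2230 × (70 − (-4.61)) / 19.12 = 8702 BTU/h
E = 8702 × 767 = 6675000 BTU
Cost = 6675000/10⁶ × 11.3 = $75.42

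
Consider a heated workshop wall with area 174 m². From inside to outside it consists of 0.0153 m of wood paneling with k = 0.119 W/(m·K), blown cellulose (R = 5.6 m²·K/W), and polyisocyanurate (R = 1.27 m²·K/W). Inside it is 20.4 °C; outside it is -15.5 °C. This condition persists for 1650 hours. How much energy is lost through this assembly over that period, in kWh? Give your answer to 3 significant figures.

0.0153/0.119 = 0.1286
R_total = 0.1286 + 5.6 + 1.27 = 6.999 m²·K/W
Q = 174 × (20.4 − (-15.5)) / 6.999 = 892.6 W
E = 892.6 W × 1650 h / 1000 = 1473 kWh

1470 kWh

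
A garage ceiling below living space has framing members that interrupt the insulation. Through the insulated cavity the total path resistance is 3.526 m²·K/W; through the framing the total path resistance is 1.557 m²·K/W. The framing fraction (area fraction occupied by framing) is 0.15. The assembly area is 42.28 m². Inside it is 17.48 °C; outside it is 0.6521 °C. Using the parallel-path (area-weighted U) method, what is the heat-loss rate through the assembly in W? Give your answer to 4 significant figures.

U_eff = 0.85/3.526 + 0.15/1.557 = 0.24107 + 0.096339 = 0.33741
R_eff = 1/U_eff = 2.9638 m²·K/W
Q = 42.28 × (17.48 − 0.6521) / 2.9638 = 240.06 W

240.1 W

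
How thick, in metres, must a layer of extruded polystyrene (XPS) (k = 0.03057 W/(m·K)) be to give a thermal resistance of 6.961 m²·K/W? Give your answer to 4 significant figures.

L = R·k = 6.961 × 0.03057 = 0.2128 m

0.2128 m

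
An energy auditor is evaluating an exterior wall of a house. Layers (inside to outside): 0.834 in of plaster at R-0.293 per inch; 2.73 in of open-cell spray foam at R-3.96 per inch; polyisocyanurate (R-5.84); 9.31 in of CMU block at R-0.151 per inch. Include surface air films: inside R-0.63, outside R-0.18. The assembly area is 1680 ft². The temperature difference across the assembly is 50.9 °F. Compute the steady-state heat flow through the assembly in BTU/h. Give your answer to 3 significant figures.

0.834 × 0.293 = 0.2444
2.73 × 3.96 = 10.81
9.31 × 0.151 = 1.406
R_total = 0.63 + 0.2444 + 10.81 + 5.84 + 1.406 + 0.18 = 19.11 ft²·°F·h/BTU
Q = A·ΔT/R = 1680 × 50.9 / 19.11 = 4474 BTU/h

4470 BTU/h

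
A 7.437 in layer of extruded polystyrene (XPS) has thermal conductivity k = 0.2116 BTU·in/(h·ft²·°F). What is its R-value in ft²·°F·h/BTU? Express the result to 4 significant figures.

35.15 ft²·°F·h/BTU

R = L/k = 7.437/0.2116 = 35.147 ft²·°F·h/BTU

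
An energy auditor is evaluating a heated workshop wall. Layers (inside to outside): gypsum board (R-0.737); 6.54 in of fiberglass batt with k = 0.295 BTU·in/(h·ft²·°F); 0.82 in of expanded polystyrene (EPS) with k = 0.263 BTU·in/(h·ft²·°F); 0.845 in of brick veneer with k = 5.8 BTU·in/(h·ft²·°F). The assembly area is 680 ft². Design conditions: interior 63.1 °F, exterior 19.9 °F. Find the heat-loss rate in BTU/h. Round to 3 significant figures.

6.54/0.295 = 22.17
0.82/0.263 = 3.118
0.845/5.8 = 0.1457
R_total = 0.737 + 22.17 + 3.118 + 0.1457 = 26.17 ft²·°F·h/BTU
Q = A·ΔT/R = 680 × (63.1 − 19.9) / 26.17 = 1123 BTU/h

1120 BTU/h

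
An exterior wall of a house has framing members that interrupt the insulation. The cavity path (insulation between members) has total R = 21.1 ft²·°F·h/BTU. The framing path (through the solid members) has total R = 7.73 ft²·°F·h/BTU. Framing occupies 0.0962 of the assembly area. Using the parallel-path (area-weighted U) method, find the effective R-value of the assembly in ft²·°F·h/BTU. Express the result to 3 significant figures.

U_eff = 0.9038/21.1 + 0.0962/7.73 = 0.04283 + 0.01245 = 0.05528
R_eff = 1/U_eff = 18.09 ft²·°F·h/BTU

18.1 ft²·°F·h/BTU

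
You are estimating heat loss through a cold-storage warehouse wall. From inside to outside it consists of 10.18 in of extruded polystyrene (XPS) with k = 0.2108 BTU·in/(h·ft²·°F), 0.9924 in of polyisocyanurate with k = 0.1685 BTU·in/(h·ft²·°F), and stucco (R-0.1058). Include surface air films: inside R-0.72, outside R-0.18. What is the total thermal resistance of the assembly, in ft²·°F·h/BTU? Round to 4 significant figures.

55.19 ft²·°F·h/BTU

10.18/0.2108 = 48.292
0.9924/0.1685 = 5.8896
R_total = 0.72 + 48.292 + 5.8896 + 0.1058 + 0.18 = 55.188 ft²·°F·h/BTU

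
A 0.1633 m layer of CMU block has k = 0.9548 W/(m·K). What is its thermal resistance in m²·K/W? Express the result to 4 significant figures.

R = L/k = 0.1633/0.9548 = 0.17103 m²·K/W

0.1710 m²·K/W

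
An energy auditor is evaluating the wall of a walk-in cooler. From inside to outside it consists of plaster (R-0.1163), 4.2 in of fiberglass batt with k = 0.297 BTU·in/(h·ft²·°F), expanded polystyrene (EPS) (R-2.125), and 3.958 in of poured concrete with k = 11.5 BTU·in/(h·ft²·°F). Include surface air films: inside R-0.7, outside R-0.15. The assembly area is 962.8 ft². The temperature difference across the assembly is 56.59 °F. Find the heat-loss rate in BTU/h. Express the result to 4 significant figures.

3100 BTU/h

4.2/0.297 = 14.141
3.958/11.5 = 0.34417
R_total = 0.7 + 0.1163 + 14.141 + 2.125 + 0.34417 + 0.15 = 17.577 ft²·°F·h/BTU
Q = A·ΔT/R = 962.8 × 56.59 / 17.577 = 3099.8 BTU/h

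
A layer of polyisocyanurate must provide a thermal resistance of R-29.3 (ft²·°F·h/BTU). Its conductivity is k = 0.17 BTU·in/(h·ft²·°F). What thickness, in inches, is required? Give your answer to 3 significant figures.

4.98 in

L = R × k = 29.3 × 0.17 = 4.981 in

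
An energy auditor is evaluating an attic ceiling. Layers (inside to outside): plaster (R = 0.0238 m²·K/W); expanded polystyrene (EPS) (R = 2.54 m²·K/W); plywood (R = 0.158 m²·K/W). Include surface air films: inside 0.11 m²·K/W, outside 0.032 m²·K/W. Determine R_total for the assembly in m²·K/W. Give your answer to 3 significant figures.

2.86 m²·K/W

R_total = 0.11 + 0.0238 + 2.54 + 0.158 + 0.032 = 2.864 m²·K/W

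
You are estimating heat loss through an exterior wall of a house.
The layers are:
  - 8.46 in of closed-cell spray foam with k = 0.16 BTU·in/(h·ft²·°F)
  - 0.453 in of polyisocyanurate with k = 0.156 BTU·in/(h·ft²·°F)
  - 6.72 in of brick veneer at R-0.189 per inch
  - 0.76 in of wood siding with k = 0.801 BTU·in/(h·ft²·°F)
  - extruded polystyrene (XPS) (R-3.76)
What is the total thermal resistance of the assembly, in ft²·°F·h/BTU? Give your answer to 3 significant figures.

8.46/0.16 = 52.88
0.453/0.156 = 2.904
6.72 × 0.189 = 1.27
0.76/0.801 = 0.9488
R_total = 52.88 + 2.904 + 1.27 + 0.9488 + 3.76 = 61.76 ft²·°F·h/BTU

61.8 ft²·°F·h/BTU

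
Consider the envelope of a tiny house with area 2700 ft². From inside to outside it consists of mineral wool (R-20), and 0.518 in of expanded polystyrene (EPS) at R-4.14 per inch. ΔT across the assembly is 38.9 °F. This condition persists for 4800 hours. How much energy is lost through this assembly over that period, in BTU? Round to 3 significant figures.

0.518 × 4.14 = 2.145
R_total = 20 + 2.145 = 22.14 ft²·°F·h/BTU
Q = 2700 × 38.9 / 22.14 = 4743 BTU/h
E = 4743 × 4800 = 22770000 BTU

22800000 BTU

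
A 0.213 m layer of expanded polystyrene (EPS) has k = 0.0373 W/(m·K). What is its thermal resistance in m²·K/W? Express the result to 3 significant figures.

R = L/k = 0.213/0.0373 = 5.71 m²·K/W

5.71 m²·K/W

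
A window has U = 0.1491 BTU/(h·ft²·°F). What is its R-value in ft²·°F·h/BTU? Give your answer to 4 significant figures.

6.707 ft²·°F·h/BTU

R = 1/U = 1/0.1491 = 6.7069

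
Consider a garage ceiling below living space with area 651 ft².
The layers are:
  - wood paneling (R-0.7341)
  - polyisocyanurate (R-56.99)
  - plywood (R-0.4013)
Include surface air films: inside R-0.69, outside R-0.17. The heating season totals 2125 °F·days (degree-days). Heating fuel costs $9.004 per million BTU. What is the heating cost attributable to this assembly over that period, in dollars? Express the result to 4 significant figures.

5.068 dollars

R_total = 0.69 + 0.7341 + 56.99 + 0.4013 + 0.17 = 58.985 ft²·°F·h/BTU
E = A × HDD × 24 / R = 651 × 2125 × 24 / 58.985 = 562870 BTU
Cost = 562870/10⁶ × 9.004 = $5.0681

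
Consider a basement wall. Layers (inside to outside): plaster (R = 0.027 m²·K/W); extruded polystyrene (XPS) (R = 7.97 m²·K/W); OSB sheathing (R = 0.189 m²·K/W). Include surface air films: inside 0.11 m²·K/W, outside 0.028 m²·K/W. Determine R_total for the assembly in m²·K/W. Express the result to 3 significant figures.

8.32 m²·K/W

R_total = 0.11 + 0.027 + 7.97 + 0.189 + 0.028 = 8.324 m²·K/W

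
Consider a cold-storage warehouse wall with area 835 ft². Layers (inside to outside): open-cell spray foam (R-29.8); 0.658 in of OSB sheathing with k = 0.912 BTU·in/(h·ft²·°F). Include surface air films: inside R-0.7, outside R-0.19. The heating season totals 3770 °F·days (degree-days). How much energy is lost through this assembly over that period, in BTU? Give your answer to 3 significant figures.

2410000 BTU

0.658/0.912 = 0.7215
R_total = 0.7 + 29.8 + 0.7215 + 0.19 = 31.41 ft²·°F·h/BTU
E = A × HDD × 24 / R = 835 × 3770 × 24 / 31.41 = 2405000 BTU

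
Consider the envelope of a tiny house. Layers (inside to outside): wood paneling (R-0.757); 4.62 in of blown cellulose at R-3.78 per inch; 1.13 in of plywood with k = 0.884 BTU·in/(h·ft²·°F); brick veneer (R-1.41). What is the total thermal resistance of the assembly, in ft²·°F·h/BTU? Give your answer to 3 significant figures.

20.9 ft²·°F·h/BTU

4.62 × 3.78 = 17.46
1.13/0.884 = 1.278
R_total = 0.757 + 17.46 + 1.278 + 1.41 = 20.91 ft²·°F·h/BTU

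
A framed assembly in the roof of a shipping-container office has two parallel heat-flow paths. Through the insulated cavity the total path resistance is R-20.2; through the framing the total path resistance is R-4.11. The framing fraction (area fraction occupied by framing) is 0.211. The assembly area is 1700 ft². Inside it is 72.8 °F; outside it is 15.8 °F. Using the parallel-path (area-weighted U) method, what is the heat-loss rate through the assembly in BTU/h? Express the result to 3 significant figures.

U_eff = 0.789/20.2 + 0.211/4.11 = 0.03906 + 0.05134 = 0.0904
R_eff = 1/U_eff = 11.06 ft²·°F·h/BTU
Q = 1700 × (72.8 − 15.8) / 11.06 = 8760 BTU/h

8760 BTU/h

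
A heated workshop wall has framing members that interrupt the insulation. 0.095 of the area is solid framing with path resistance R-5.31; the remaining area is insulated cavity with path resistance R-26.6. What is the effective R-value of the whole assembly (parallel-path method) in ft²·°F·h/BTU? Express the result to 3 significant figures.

U_eff = 0.905/26.6 + 0.095/5.31 = 0.03402 + 0.01789 = 0.05191
R_eff = 1/U_eff = 19.26 ft²·°F·h/BTU

19.3 ft²·°F·h/BTU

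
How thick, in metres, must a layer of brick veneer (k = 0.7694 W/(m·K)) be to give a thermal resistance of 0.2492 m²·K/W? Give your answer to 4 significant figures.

L = R·k = 0.2492 × 0.7694 = 0.19173 m

0.1917 m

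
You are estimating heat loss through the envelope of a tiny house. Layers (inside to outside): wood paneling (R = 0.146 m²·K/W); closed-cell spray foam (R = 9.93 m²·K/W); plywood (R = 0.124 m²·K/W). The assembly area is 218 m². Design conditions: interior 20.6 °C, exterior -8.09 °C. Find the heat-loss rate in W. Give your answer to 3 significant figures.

613 W

R_total = 0.146 + 9.93 + 0.124 = 10.2 m²·K/W
Q = A·ΔT/R = 218 × (20.6 − (-8.09)) / 10.2 = 613.2 W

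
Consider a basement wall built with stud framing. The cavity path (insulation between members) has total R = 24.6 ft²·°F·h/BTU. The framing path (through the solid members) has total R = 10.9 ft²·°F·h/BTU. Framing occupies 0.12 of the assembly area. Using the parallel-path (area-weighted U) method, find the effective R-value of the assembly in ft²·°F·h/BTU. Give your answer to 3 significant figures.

21.4 ft²·°F·h/BTU

U_eff = 0.88/24.6 + 0.12/10.9 = 0.03577 + 0.01101 = 0.04678
R_eff = 1/U_eff = 21.38 ft²·°F·h/BTU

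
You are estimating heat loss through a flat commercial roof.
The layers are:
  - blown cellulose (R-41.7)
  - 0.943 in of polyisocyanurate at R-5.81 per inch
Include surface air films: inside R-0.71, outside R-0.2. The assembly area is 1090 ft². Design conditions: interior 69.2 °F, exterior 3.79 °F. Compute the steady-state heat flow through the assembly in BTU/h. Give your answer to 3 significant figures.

1480 BTU/h

0.943 × 5.81 = 5.479
R_total = 0.71 + 41.7 + 5.479 + 0.2 = 48.09 ft²·°F·h/BTU
Q = A·ΔT/R = 1090 × (69.2 − 3.79) / 48.09 = 1483 BTU/h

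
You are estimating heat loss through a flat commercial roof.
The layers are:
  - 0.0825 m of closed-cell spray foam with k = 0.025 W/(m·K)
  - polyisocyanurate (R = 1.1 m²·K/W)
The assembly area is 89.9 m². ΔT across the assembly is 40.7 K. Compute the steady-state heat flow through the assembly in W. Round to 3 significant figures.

832 W

0.0825/0.025 = 3.3
R_total = 3.3 + 1.1 = 4.4 m²·K/W
Q = A·ΔT/R = 89.9 × 40.7 / 4.4 = 831.6 W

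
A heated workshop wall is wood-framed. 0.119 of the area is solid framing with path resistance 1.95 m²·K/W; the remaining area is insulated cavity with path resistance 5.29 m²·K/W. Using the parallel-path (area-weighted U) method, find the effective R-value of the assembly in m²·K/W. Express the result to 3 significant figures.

U_eff = 0.881/5.29 + 0.119/1.95 = 0.1665 + 0.06103 = 0.2276
R_eff = 1/U_eff = 4.394 m²·K/W

4.39 m²·K/W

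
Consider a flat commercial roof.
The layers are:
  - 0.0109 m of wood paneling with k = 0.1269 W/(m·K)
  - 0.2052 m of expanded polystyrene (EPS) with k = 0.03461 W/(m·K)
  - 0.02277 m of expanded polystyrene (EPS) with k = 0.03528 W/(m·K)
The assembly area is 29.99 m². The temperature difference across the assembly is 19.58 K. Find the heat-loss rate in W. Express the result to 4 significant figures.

0.0109/0.1269 = 0.085894
0.2052/0.03461 = 5.9289
0.02277/0.03528 = 0.64541
R_total = 0.085894 + 5.9289 + 0.64541 = 6.6602 m²·K/W
Q = A·ΔT/R = 29.99 × 19.58 / 6.6602 = 88.166 W

88.17 W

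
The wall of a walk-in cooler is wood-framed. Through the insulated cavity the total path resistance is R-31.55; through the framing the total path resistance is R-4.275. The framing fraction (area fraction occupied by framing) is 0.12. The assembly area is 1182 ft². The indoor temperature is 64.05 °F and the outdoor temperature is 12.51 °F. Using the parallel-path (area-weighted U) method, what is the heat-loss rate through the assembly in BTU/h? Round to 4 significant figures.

U_eff = 0.88/31.55 + 0.12/4.275 = 0.027892 + 0.02807 = 0.055962
R_eff = 1/U_eff = 17.869 ft²·°F·h/BTU
Q = 1182 × (64.05 − 12.51) / 17.869 = 3409.2 BTU/h

3409 BTU/h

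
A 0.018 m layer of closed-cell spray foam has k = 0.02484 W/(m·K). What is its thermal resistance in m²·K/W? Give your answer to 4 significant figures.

0.7246 m²·K/W

R = L/k = 0.018/0.02484 = 0.72464 m²·K/W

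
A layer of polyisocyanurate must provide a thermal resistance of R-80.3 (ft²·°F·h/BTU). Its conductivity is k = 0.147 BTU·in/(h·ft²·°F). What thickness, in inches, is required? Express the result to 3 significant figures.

11.8 in

L = R × k = 80.3 × 0.147 = 11.8 in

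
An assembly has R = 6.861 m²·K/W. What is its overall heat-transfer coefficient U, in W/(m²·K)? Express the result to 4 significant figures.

U = 1/R = 1/6.861 = 0.14575

0.1458 W/(m²·K)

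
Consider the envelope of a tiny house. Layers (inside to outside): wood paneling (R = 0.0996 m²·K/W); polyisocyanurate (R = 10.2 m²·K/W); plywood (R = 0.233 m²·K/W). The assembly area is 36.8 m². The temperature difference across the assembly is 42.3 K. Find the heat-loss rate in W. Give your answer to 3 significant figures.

148 W

R_total = 0.0996 + 10.2 + 0.233 = 10.53 m²·K/W
Q = A·ΔT/R = 36.8 × 42.3 / 10.53 = 147.8 W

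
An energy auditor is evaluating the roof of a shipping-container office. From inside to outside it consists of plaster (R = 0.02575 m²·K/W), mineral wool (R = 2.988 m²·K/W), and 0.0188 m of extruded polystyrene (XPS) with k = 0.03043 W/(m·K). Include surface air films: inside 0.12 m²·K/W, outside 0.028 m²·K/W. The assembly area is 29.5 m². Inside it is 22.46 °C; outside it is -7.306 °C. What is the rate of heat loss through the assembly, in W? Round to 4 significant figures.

0.0188/0.03043 = 0.61781
R_total = 0.12 + 0.02575 + 2.988 + 0.61781 + 0.028 = 3.7796 m²·K/W
Q = A·ΔT/R = 29.5 × (22.46 − (-7.306)) / 3.7796 = 232.33 W

232.3 W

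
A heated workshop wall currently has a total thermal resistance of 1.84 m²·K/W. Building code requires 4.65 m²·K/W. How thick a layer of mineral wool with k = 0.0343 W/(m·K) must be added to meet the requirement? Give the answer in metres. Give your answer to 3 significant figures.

ΔR = 4.65 − 1.84 = 2.81 m²·K/W
L = ΔR × k = 2.81 × 0.0343 = 0.09638 m

0.0964 m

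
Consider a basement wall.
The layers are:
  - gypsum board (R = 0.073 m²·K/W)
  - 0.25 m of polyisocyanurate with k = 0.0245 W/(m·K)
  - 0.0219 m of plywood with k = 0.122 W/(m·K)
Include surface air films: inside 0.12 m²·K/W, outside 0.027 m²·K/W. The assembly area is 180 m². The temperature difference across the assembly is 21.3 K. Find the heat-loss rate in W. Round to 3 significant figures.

362 W

0.25/0.0245 = 10.2
0.0219/0.122 = 0.1795
R_total = 0.12 + 0.073 + 10.2 + 0.1795 + 0.027 = 10.6 m²·K/W
Q = A·ΔT/R = 180 × 21.3 / 10.6 = 361.6 W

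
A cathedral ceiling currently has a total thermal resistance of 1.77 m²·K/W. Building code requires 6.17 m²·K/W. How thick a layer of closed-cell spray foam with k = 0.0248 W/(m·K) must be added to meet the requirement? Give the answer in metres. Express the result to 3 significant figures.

ΔR = 6.17 − 1.77 = 4.4 m²·K/W
L = ΔR × k = 4.4 × 0.0248 = 0.1091 m

0.109 m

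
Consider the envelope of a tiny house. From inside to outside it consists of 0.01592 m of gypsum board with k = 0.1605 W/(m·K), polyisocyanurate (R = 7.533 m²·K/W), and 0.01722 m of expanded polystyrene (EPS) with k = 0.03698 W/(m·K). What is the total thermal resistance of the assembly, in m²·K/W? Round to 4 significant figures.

8.098 m²·K/W

0.01592/0.1605 = 0.09919
0.01722/0.03698 = 0.46566
R_total = 0.09919 + 7.533 + 0.46566 = 8.0978 m²·K/W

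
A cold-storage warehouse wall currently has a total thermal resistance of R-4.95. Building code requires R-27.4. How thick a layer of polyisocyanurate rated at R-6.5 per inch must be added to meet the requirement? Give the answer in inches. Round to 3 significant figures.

ΔR = 27.4 − 4.95 = 22.45 ft²·°F·h/BTU
L = ΔR / (R/in) = 22.45/6.5 = 3.454 in

3.45 in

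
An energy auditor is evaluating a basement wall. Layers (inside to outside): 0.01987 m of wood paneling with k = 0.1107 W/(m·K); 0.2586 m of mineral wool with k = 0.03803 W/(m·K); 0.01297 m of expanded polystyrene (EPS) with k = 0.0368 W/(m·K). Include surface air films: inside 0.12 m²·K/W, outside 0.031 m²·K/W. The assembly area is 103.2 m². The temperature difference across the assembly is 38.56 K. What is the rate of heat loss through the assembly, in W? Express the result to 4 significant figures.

0.01987/0.1107 = 0.17949
0.2586/0.03803 = 6.7999
0.01297/0.0368 = 0.35245
R_total = 0.12 + 0.17949 + 6.7999 + 0.35245 + 0.031 = 7.4828 m²·K/W
Q = A·ΔT/R = 103.2 × 38.56 / 7.4828 = 531.8 W

531.8 W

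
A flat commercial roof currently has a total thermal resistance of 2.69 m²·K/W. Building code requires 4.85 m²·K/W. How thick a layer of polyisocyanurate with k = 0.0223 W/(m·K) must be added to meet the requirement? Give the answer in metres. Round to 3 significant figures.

0.0482 m

ΔR = 4.85 − 2.69 = 2.16 m²·K/W
L = ΔR × k = 2.16 × 0.0223 = 0.04817 m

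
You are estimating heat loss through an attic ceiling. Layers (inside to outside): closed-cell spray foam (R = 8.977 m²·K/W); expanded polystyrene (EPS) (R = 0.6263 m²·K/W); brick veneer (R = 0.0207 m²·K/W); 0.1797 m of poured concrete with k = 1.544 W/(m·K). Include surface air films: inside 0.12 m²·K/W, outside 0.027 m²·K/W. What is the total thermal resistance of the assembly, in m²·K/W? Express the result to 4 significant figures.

0.1797/1.544 = 0.11639
R_total = 0.12 + 8.977 + 0.6263 + 0.0207 + 0.11639 + 0.027 = 9.8874 m²·K/W

9.887 m²·K/W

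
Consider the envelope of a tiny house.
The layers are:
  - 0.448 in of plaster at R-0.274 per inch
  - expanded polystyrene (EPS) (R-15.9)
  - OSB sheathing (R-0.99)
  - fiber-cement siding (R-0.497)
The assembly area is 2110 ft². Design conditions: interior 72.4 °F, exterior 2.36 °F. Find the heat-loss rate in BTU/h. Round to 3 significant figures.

0.448 × 0.274 = 0.1228
R_total = 0.1228 + 15.9 + 0.99 + 0.497 = 17.51 ft²·°F·h/BTU
Q = A·ΔT/R = 2110 × (72.4 − 2.36) / 17.51 = 8440 BTU/h

8440 BTU/h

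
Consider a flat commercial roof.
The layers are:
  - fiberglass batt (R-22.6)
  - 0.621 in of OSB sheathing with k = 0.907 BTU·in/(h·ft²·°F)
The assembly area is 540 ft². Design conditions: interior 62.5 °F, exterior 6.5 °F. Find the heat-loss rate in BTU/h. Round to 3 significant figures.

0.621/0.907 = 0.6847
R_total = 22.6 + 0.6847 = 23.28 ft²·°F·h/BTU
Q = A·ΔT/R = 540 × (62.5 − 6.5) / 23.28 = 1299 BTU/h

1300 BTU/h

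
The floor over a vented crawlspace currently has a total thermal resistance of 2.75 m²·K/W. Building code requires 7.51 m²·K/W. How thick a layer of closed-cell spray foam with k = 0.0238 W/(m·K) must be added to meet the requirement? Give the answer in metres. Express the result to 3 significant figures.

0.113 m

ΔR = 7.51 − 2.75 = 4.76 m²·K/W
L = ΔR × k = 4.76 × 0.0238 = 0.1133 m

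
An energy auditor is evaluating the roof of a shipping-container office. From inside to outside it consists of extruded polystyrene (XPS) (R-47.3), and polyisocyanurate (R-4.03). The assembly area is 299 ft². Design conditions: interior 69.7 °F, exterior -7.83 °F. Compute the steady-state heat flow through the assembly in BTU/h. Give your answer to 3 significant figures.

452 BTU/h

R_total = 47.3 + 4.03 = 51.33 ft²·°F·h/BTU
Q = A·ΔT/R = 299 × (69.7 − (-7.83)) / 51.33 = 451.6 BTU/h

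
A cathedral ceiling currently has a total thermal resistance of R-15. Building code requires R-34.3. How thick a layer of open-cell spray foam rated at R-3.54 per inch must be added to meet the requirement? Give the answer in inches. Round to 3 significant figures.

5.45 in

ΔR = 34.3 − 15 = 19.3 ft²·°F·h/BTU
L = ΔR / (R/in) = 19.3/3.54 = 5.452 in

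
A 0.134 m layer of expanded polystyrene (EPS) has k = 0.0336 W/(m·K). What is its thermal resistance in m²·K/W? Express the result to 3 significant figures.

3.99 m²·K/W

R = L/k = 0.134/0.0336 = 3.988 m²·K/W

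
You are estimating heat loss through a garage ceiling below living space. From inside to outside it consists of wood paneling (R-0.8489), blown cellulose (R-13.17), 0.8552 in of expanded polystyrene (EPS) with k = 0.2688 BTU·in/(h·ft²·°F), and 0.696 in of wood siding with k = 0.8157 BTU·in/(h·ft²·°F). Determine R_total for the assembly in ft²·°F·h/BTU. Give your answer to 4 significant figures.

0.8552/0.2688 = 3.1815
0.696/0.8157 = 0.85325
R_total = 0.8489 + 13.17 + 3.1815 + 0.85325 = 18.054 ft²·°F·h/BTU

18.05 ft²·°F·h/BTU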